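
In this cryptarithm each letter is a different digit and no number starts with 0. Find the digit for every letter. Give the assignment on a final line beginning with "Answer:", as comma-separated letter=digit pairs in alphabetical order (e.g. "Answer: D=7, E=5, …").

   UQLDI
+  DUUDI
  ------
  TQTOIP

Step 1. [col 1: I + I ≡ P (mod 10)] I=7 is one option consistent with column 1 (I + I ≡ P (mod 10), carry-in 0) — take it, so I=7.
Step 2. [col 1: I + I ≡ P (mod 10)] in column 1 we have I+I≡P with carry-in 0; given I=7 and digits 7 already taken and all letters distinct, that pins P to 4, so P=4.
Step 3. [T] the sum has 6 digits but both addends have 5; that extra leading digit T is the final carry, namely 1, so T=1.
Step 4. [col 2: D + D ≡ I (mod 10)] several values work for D in column 2 (D + D ≡ I (mod 10), carry-in 1); try D=8 ⇒ D=8.
Step 5. [col 3: L + U ≡ O (mod 10)] several values work for U in column 3 (L + U ≡ O (mod 10), carry-in 1); try U=6, so U=6.
Step 6. [col 3: L + U ≡ O (mod 10)] several values work for L in column 3 (L + U ≡ O (mod 10), carry-in 1); try L=2, so L=2.
Step 7. [col 3: L + U ≡ O (mod 10)] in column 3 we have L+U≡O with carry-in 1; given L=2, U=6 and digits 1,2,4,6,7,8 already taken and all letters distinct, that pins O to 9, so O=9.
Step 8. [col 4: Q + U ≡ T (mod 10)] column 4: given U=6, T=1, carry-in 0, and digits 1,2,4,6,7,8,9 already taken and all letters distinct, Q+U≡T (mod 10) forces Q=5 ⇒ Q=5.

Answer: D=8, I=7, L=2, O=9, P=4, Q=5, T=1, U=6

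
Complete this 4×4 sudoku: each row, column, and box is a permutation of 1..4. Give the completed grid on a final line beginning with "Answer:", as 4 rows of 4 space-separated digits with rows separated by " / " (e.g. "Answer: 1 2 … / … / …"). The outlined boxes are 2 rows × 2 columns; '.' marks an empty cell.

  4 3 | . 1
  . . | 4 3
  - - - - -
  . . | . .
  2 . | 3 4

Step 1. [r3c3∈{1,2}] in col 3, 1 fits only at r3c3, so r3c3=1.
Step 2. [r2c2∈{1,2}] r2c2 is the only open cell in row 2 admitting 2 ⇒ r2c2=2.
Step 3. [r3c1∈{3}] only 3 remains possible at r3c1. So r3c1=3.
Step 4. [r1c3∈{2}] r1c3 has the single candidate 2, so r1c3=2.
Step 5. [r3c2∈{4}] r3c2 is down to just 4, so r3c2=4.
Step 6. [r3c4∈{2}] r3c4 is down to just 2, so r3c4=2.
Step 7. [r4c2∈{1}] nothing but 1 survives at r4c2, so r4c2=1.
Step 8. [r2c1∈{1}] r2c1 has the single candidate 1, so r2c1=1.

Answer: 4 3 2 1 / 1 2 4 3 / 3 4 1 2 / 2 1 3 4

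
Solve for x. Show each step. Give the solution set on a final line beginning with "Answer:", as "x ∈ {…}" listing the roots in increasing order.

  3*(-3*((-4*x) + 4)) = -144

Step 1. [3*(-3*((-4*x) + 4)) = -144] divide by the outer 3. So div: -3*((-4*x) + 4) = -48.
Step 2. [-3*((-4*x) + 4) = -48] -3·(inner) — divide through by -3. So div: (-4*x) + 4 = 16.
Step 3. [(-4*x) + 4 = 16] subtract 4: x sits inside (… + 4). So sub: -4*x = 12.
Step 4. [-4*x = 12] -4 out front; divide by -4. So div: x = -3.

Answer: x ∈ {-3}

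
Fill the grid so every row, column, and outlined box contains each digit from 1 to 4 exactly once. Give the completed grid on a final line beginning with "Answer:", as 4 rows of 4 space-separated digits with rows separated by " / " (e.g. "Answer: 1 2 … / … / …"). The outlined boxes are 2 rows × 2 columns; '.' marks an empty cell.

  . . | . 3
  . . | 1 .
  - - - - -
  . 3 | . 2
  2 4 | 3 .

Step 1. [r1c2∈{1,2}] 1 has one home in col 2: r1c2 ⇒ r1c2=1.
Step 2. [r2c4∈{4}] r2c4 has the single candidate 4, so r2c4=4.
Step 3. [r2c1∈{3}] r2c1 has the single candidate 3 ⇒ r2c1=3.
Step 4. [r4c4∈{1}] r4c4 has the single candidate 1, so r4c4=1.
Step 5. [r1c3∈{2}] nothing but 2 survives at r1c3 ⇒ r1c3=2.
Step 6. [r3c3∈{4}] nothing but 4 survives at r3c3. So r3c3=4.
Step 7. [r1c1∈{4}] r1c1 is down to just 4. So r1c1=4.
Step 8. [r3c1∈{1}] nothing but 1 survives at r3c1. So r3c1=1.
Step 9. [r2c2∈{2}] r2c2's peers cover all but 2, so r2c2=2.

Answer: 4 1 2 3 / 3 2 1 4 / 1 3 4 2 / 2 4 3 1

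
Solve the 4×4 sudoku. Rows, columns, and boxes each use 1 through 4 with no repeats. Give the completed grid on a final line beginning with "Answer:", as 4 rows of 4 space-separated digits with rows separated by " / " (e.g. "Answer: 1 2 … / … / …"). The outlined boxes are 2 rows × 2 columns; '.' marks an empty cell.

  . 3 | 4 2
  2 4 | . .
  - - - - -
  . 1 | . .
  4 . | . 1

Step 1. [r4c3∈{2,3}] in row 4, 3 fits only at r4c3. So r4c3=3.
Step 2. [r4c2∈{2}] r4c2 has the single candidate 2 ⇒ r4c2=2.
Step 3. [r2c3∈{1}] nothing but 1 survives at r2c3, so r2c3=1.
Step 4. [r3c3∈{2}] r3c3 is down to just 2 ⇒ r3c3=2.
Step 5. [r3c1∈{3}] r3c1 is down to just 3, so r3c1=3.
Step 6. [r1c1∈{1}] nothing but 1 survives at r1c1. So r1c1=1.
Step 7. [r2c4∈{3}] only 3 remains possible at r2c4 ⇒ r2c4=3.
Step 8. [r3c4∈{4}] only 4 remains possible at r3c4, so r3c4=4.

Answer: 1 3 4 2 / 2 4 1 3 / 3 1 2 4 / 4 2 3 1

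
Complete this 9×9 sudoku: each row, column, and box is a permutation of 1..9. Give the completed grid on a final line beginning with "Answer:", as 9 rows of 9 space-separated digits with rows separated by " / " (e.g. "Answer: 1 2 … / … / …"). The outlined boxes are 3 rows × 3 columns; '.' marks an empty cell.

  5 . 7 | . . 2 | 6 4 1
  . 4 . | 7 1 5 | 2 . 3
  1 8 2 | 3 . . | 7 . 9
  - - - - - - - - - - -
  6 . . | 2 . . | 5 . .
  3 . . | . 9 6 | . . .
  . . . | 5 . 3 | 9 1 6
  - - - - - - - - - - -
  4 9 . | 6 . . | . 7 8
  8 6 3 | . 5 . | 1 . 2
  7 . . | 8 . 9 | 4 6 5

Step 1. [r4c6∈{1,4,7,8}] 8 has one home in col 6: r4c6. So r4c6=8.
Step 2. [r5c2∈{1,2,5,7}] in col 2, 5 fits only at r5c2 ⇒ r5c2=5.
Step 3. [r9c3∈{1}] r9c3 has the single candidate 1, so r9c3=1.
Step 4. [r5c9∈{4,7}] 7 has one home in row 5: r5c9. So r5c9=7.
Step 5. [r9c5∈{2,3}] 3 has one home in row 9: r9c5 ⇒ r9c5=3.
Step 6. [r5c7∈{8}] r5c7's peers cover all but 8, so r5c7=8.
Step 7. [r5c3∈{4}] r5c3 has the single candidate 4. So r5c3=4.
Step 8. [r6c5∈{4,7}] across row 6, 4 lands solely at r6c5 ⇒ r6c5=4.
Step 9. [r6c2∈{2,7}] across row 6, 7 lands solely at r6c2. So r6c2=7.
Step 10. [r2c1∈{9}] r2c1's peers cover all but 9, so r2c1=9.
Step 11. [r8c6∈{4,7}] row 8 places 7 nowhere but r8c6, so r8c6=7.
Step 12. [r4c5∈{7}] only 7 remains possible at r4c5, so r4c5=7.
Step 13. [r1c2∈{3}] r1c2 has the single candidate 3, so r1c2=3.
Step 14. [r3c5∈{6}] r3c5 is down to just 6, so r3c5=6.
Step 15. [r7c5∈{2}] r7c5's peers cover all but 2. So r7c5=2.
Step 16. [r6c3∈{8}] nothing but 8 survives at r6c3 ⇒ r6c3=8.
Step 17. [r4c3∈{9}] r4c3 has the single candidate 9. So r4c3=9.
Step 18. [r3c8∈{5}] r3c8 has the single candidate 5 ⇒ r3c8=5.
Step 19. [r4c9∈{4}] nothing but 4 survives at r4c9 ⇒ r4c9=4.
Step 20. [r5c4∈{1}] r5c4 is down to just 1, so r5c4=1.
Step 21. [r7c6∈{1}] r7c6 has the single candidate 1, so r7c6=1.
Step 22. [r7c7∈{3}] r7c7 has the single candidate 3 ⇒ r7c7=3.
Step 23. [r2c8∈{8}] r2c8 is down to just 8, so r2c8=8.
Step 24. [r8c4∈{4}] only 4 remains possible at r8c4 ⇒ r8c4=4.
Step 25. [r9c2∈{2}] r9c2 has the single candidate 2, so r9c2=2.
Step 26. [r8c8∈{9}] nothing but 9 survives at r8c8. So r8c8=9.
Step 27. [r4c8∈{3}] r4c8 is down to just 3. So r4c8=3.
Step 28. [r7c3∈{5}] only 5 remains possible at r7c3. So r7c3=5.
Step 29. [r5c8∈{2}] only 2 remains possible at r5c8 ⇒ r5c8=2.
Step 30. [r1c5∈{8}] nothing but 8 survives at r1c5, so r1c5=8.
Step 31. [r4c2∈{1}] only 1 remains possible at r4c2 ⇒ r4c2=1.
Step 32. [r2c3∈{6}] r2c3 has the single candidate 6 ⇒ r2c3=6.
Step 33. [r6c1∈{2}] r6c1 is down to just 2 ⇒ r6c1=2.
Step 34. [r3c6∈{4}] only 4 remains possible at r3c6, so r3c6=4.
Step 35. [r1c4∈{9}] r1c4 is down to just 9. So r1c4=9.

Answer: 5 3 7 9 8 2 6 4 1 / 9 4 6 7 1 5 2 8 3 / 1 8 2 3 6 4 7 5 9 / 6 1 9 2 7 8 5 3 4 / 3 5 4 1 9 6 8 2 7 / 2 7 8 5 4 3 9 1 6 / 4 9 5 6 2 1 3 7 8 / 8 6 3 4 5 7 1 9 2 / 7 2 1 8 3 9 4 6 5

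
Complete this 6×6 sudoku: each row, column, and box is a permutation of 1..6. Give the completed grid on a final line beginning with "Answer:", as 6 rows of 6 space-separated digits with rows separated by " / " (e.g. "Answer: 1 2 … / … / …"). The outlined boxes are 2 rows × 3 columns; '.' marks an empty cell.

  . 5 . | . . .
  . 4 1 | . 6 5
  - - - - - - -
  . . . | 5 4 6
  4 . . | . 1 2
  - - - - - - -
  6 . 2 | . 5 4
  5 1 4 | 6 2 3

Step 1. [r3c3∈{3}] nothing but 3 survives at r3c3. So r3c3=3.
Step 2. [r1c5∈{3}] only 3 remains possible at r1c5, so r1c5=3.
Step 3. [r1c1∈{2}] r1c1 is down to just 2, so r1c1=2.
Step 4. [r1c6∈{1}] r1c6 is down to just 1, so r1c6=1.
Step 5. [r4c2∈{6}] nothing but 6 survives at r4c2 ⇒ r4c2=6.
Step 6. [r3c1∈{1}] nothing but 1 survives at r3c1, so r3c1=1.
Step 7. [r2c1∈{3}] r2c1 is down to just 3, so r2c1=3.
Step 8. [r2c4∈{2}] nothing but 2 survives at r2c4 ⇒ r2c4=2.
Step 9. [r1c3∈{6}] r1c3 has the single candidate 6. So r1c3=6.
Step 10. [r4c3∈{5}] r4c3's peers cover all but 5, so r4c3=5.
Step 11. [r1c4∈{4}] r1c4's peers cover all but 4 ⇒ r1c4=4.
Step 12. [r5c2∈{3}] nothing but 3 survives at r5c2, so r5c2=3.
Step 13. [r3c2∈{2}] only 2 remains possible at r3c2, so r3c2=2.
Step 14. [r4c4∈{3}] r4c4's peers cover all but 3 ⇒ r4c4=3.
Step 15. [r5c4∈{1}] only 1 remains possible at r5c4. So r5c4=1.

Answer: 2 5 6 4 3 1 / 3 4 1 2 6 5 / 1 2 3 5 4 6 / 4 6 5 3 1 2 / 6 3 2 1 5 4 / 5 1 4 6 2 3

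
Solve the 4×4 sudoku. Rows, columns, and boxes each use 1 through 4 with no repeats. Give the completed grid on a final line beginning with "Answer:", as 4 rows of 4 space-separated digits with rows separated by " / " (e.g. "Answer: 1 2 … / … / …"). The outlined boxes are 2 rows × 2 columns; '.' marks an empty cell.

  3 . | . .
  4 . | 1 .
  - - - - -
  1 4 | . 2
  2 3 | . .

Step 1. [r1c3∈{2,4}] r1c3 is the only open cell in col 3 admitting 2 ⇒ r1c3=2.
Step 2. [r4c3∈{4}] r4c3's peers cover all but 4. So r4c3=4.
Step 3. [r2c4∈{3}] r2c4's peers cover all but 3, so r2c4=3.
Step 4. [r2c2∈{2}] only 2 remains possible at r2c2. So r2c2=2.
Step 5. [r4c4∈{1}] r4c4 is down to just 1, so r4c4=1.
Step 6. [r1c4∈{4}] r1c4's peers cover all but 4. So r1c4=4.
Step 7. [r3c3∈{3}] r3c3 is down to just 3. So r3c3=3.
Step 8. [r1c2∈{1}] nothing but 1 survives at r1c2, so r1c2=1.

Answer: 3 1 2 4 / 4 2 1 3 / 1 4 3 2 / 2 3 4 1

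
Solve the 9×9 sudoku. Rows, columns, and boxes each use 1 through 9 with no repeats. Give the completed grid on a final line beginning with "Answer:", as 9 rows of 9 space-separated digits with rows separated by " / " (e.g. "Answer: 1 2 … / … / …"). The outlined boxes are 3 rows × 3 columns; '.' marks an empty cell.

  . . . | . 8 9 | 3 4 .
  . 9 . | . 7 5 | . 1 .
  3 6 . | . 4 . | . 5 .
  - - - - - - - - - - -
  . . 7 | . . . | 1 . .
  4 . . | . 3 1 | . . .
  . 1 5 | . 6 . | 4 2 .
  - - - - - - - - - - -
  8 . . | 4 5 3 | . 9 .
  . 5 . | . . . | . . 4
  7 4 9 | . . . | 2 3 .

Step 1. [r2c1∈{2}] r2c1's peers cover all but 2 ⇒ r2c1=2.
Step 2. [r5c7∈{5,6,7,8,9}] in col 7, 5 fits only at r5c7, so r5c7=5.
Step 3. [r1c3∈{1}] r1c3 has the single candidate 1 ⇒ r1c3=1.
Step 4. [r3c6∈{2}] r3c6's peers cover all but 2, so r3c6=2.
Step 5. [r6c9∈{3,7,8,9}] in row 6, 3 fits only at r6c9 ⇒ r6c9=3.
Step 6. [r9c5∈{1}] only 1 remains possible at r9c5 ⇒ r9c5=1.
Step 7. [r7c2∈{2}] r7c2's peers cover all but 2. So r7c2=2.
Step 8. [r5c2∈{8}] r5c2 is down to just 8, so r5c2=8.
Step 9. [r7c3∈{6}] r7c3's peers cover all but 6. So r7c3=6.
Step 10. [r1c4∈{6}] nothing but 6 survives at r1c4, so r1c4=6.
Step 11. [r9c4∈{8}] only 8 remains possible at r9c4, so r9c4=8.
Step 12. [r7c7∈{7}] r7c7 has the single candidate 7. So r7c7=7.
Step 13. [r3c9∈{7,8,9}] r3c9 is the only open cell in row 3 admitting 7 ⇒ r3c9=7.
Step 14. [r4c1∈{6,9}] 6 has one home in col 1: r4c1, so r4c1=6.
Step 15. [r4c8∈{8}] only 8 remains possible at r4c8 ⇒ r4c8=8.
Step 16. [r8c8∈{6}] r8c8 has the single candidate 6. So r8c8=6.
Step 17. [r2c9∈{6,8}] 8 has one home in col 9: r2c9, so r2c9=8.
Step 18. [r4c9∈{9}] r4c9's peers cover all but 9. So r4c9=9.
Step 19. [r5c4∈{2,7,9}] across row 5, 9 lands solely at r5c4. So r5c4=9.
Step 20. [r6c4∈{7}] r6c4 is down to just 7 ⇒ r6c4=7.
Step 21. [r8c4∈{2}] r8c4 is down to just 2 ⇒ r8c4=2.
Step 22. [r3c7∈{9}] only 9 remains possible at r3c7, so r3c7=9.
Step 23. [r8c5∈{9}] only 9 remains possible at r8c5 ⇒ r8c5=9.
Step 24. [r9c9∈{5}] r9c9 has the single candidate 5. So r9c9=5.
Step 25. [r2c3∈{4}] r2c3 is down to just 4, so r2c3=4.
Step 26. [r2c4∈{3}] r2c4 has the single candidate 3. So r2c4=3.
Step 27. [r4c5∈{2}] r4c5 has the single candidate 2 ⇒ r4c5=2.
Step 28. [r5c9∈{6}] only 6 remains possible at r5c9, so r5c9=6.
Step 29. [r3c3∈{8}] r3c3 has the single candidate 8 ⇒ r3c3=8.
Step 30. [r1c1∈{5}] r1c1's peers cover all but 5, so r1c1=5.
Step 31. [r4c4∈{5}] only 5 remains possible at r4c4, so r4c4=5.
Step 32. [r5c8∈{7}] r5c8's peers cover all but 7 ⇒ r5c8=7.
Step 33. [r9c6∈{6}] r9c6 is down to just 6, so r9c6=6.
Step 34. [r4c2∈{3}] r4c2 is down to just 3, so r4c2=3.
Step 35. [r8c6∈{7}] r8c6 is down to just 7, so r8c6=7.
Step 36. [r2c7∈{6}] nothing but 6 survives at r2c7. So r2c7=6.
Step 37. [r1c2∈{7}] r1c2 is down to just 7. So r1c2=7.
Step 38. [r6c6∈{8}] only 8 remains possible at r6c6 ⇒ r6c6=8.
Step 39. [r6c1∈{9}] r6c1 has the single candidate 9. So r6c1=9.
Step 40. [r5c3∈{2}] r5c3's peers cover all but 2 ⇒ r5c3=2.
Step 41. [r8c3∈{3}] r8c3 is down to just 3. So r8c3=3.
Step 42. [r1c9∈{2}] r1c9's peers cover all but 2, so r1c9=2.
Step 43. [r3c4∈{1}] r3c4 has the single candidate 1. So r3c4=1.
Step 44. [r4c6∈{4}] only 4 remains possible at r4c6. So r4c6=4.
Step 45. [r8c1∈{1}] only 1 remains possible at r8c1. So r8c1=1.
Step 46. [r8c7∈{8}] only 8 remains possible at r8c7, so r8c7=8.
Step 47. [r7c9∈{1}] r7c9 is down to just 1. So r7c9=1.

Answer: 5 7 1 6 8 9 3 4 2 / 2 9 4 3 7 5 6 1 8 / 3 6 8 1 4 2 9 5 7 / 6 3 7 5 2 4 1 8 9 / 4 8 2 9 3 1 5 7 6 / 9 1 5 7 6 8 4 2 3 / 8 2 6 4 5 3 7 9 1 / 1 5 3 2 9 7 8 6 4 / 7 4 9 8 1 6 2 3 5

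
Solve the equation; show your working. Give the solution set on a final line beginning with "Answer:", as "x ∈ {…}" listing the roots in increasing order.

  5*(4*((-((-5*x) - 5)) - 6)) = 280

Step 1. [5*(4*((-((-5*x) - 5)) - 6)) = 280] leading coefficient 5: divide by 5. So div: 4*((-((-5*x) - 5)) - 6) = 56.
Step 2. [4*((-((-5*x) - 5)) - 6) = 56] 4 out front; divide by 4, so div: (-((-5*x) - 5)) - 6 = 14.
Step 3. [(-((-5*x) - 5)) - 6 = 14] add 6: x sits inside (… - 6). So sub: -((-5*x) - 5) = 20.
Step 4. [-((-5*x) - 5) = 20] leading − — multiply by −1, so neg: (-5*x) - 5 = -20.
Step 5. [(-5*x) - 5 = -20] peel the -5: add 5 from each side. So sub: -5*x = -15.
Step 6. [-5*x = -15] LHS = -5·(…); ÷-5 both sides ⇒ div: x = 3.

Answer: x ∈ {3}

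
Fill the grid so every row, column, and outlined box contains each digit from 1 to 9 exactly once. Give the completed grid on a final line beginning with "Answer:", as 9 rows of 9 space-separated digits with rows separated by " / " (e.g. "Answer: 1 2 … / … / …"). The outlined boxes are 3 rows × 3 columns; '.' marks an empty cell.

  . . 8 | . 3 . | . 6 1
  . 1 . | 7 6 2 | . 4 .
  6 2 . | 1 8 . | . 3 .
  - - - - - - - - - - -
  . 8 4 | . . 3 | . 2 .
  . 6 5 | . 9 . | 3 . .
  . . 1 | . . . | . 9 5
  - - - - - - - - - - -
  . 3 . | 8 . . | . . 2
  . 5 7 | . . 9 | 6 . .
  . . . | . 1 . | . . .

Step 1. [r3c3∈{9}] only 9 remains possible at r3c3 ⇒ r3c3=9.
Step 2. [r3c6∈{4,5}] in row 3, 4 fits only at r3c6 ⇒ r3c6=4.
Step 3. [r6c2∈{7}] only 7 remains possible at r6c2, so r6c2=7.
Step 4. [r3c9∈{7}] nothing but 7 survives at r3c9 ⇒ r3c9=7.
Step 5. [r9c2∈{4,9}] r9c2 is the only open cell in col 2 admitting 9 ⇒ r9c2=9.
Step 6. [r7c7∈{1,4,5,7,9}] 9 has one home in row 7: r7c7 ⇒ r7c7=9.
Step 7. [r1c6∈{5}] nothing but 5 survives at r1c6 ⇒ r1c6=5.
Step 8. [r9c3∈{2,6}] in col 3, 2 fits only at r9c3, so r9c3=2.
Step 9. [r5c6∈{1,7,8}] col 6 places 1 nowhere but r5c6, so r5c6=1.
Step 10. [r5c8∈{7,8}] 7 has one home in row 5: r5c8, so r5c8=7.
Step 11. [r5c9∈{4,8}] in row 5, 8 fits only at r5c9. So r5c9=8.
Step 12. [r5c4∈{2,4}] across row 5, 4 lands solely at r5c4. So r5c4=4.
Step 13. [r9c7∈{4,5,7,8}] col 7 places 7 nowhere but r9c7, so r9c7=7.
Step 14. [r9c6∈{6}] only 6 remains possible at r9c6 ⇒ r9c6=6.
Step 15. [r6c5∈{2}] r6c5 has the single candidate 2, so r6c5=2.
Step 16. [r8c5∈{4}] nothing but 4 survives at r8c5, so r8c5=4.
Step 17. [r7c1∈{1,4}] row 7 places 4 nowhere but r7c1. So r7c1=4.
Step 18. [r2c1∈{3,5}] across col 1, 5 lands solely at r2c1, so r2c1=5.
Step 19. [r8c9∈{3}] r8c9 has the single candidate 3. So r8c9=3.
Step 20. [r9c1∈{8}] r9c1 is down to just 8 ⇒ r9c1=8.
Step 21. [r4c5∈{5,7}] row 4 places 7 nowhere but r4c5, so r4c5=7.
Step 22. [r7c8∈{1,5}] 1 has one home in row 7: r7c8, so r7c8=1.
Step 23. [r4c4∈{5,6}] across row 4, 5 lands solely at r4c4 ⇒ r4c4=5.
Step 24. [r2c3∈{3}] r2c3 is down to just 3 ⇒ r2c3=3.
Step 25. [r8c8∈{8}] r8c8 is down to just 8, so r8c8=8.
Step 26. [r1c4∈{9}] r1c4 is down to just 9, so r1c4=9.
Step 27. [r4c9∈{6}] r4c9 has the single candidate 6 ⇒ r4c9=6.
Step 28. [r6c1∈{3}] r6c1 is down to just 3, so r6c1=3.
Step 29. [r6c6∈{8}] only 8 remains possible at r6c6 ⇒ r6c6=8.
Step 30. [r1c1∈{7}] nothing but 7 survives at r1c1, so r1c1=7.
Step 31. [r2c7∈{8}] r2c7's peers cover all but 8. So r2c7=8.
Step 32. [r7c3∈{6}] r7c3 has the single candidate 6 ⇒ r7c3=6.
Step 33. [r7c5∈{5}] r7c5's peers cover all but 5. So r7c5=5.
Step 34. [r9c9∈{4}] r9c9 is down to just 4 ⇒ r9c9=4.
Step 35. [r5c1∈{2}] r5c1's peers cover all but 2, so r5c1=2.
Step 36. [r1c2∈{4}] nothing but 4 survives at r1c2, so r1c2=4.
Step 37. [r6c7∈{4}] r6c7's peers cover all but 4, so r6c7=4.
Step 38. [r6c4∈{6}] nothing but 6 survives at r6c4 ⇒ r6c4=6.
Step 39. [r4c1∈{9}] only 9 remains possible at r4c1 ⇒ r4c1=9.
Step 40. [r2c9∈{9}] nothing but 9 survives at r2c9. So r2c9=9.
Step 41. [r4c7∈{1}] r4c7 has the single candidate 1, so r4c7=1.
Step 42. [r3c7∈{5}] nothing but 5 survives at r3c7 ⇒ r3c7=5.
Step 43. [r9c4∈{3}] only 3 remains possible at r9c4. So r9c4=3.
Step 44. [r8c4∈{2}] only 2 remains possible at r8c4. So r8c4=2.
Step 45. [r1c7∈{2}] r1c7 has the single candidate 2. So r1c7=2.
Step 46. [r7c6∈{7}] r7c6 has the single candidate 7 ⇒ r7c6=7.
Step 47. [r8c1∈{1}] only 1 remains possible at r8c1, so r8c1=1.
Step 48. [r9c8∈{5}] r9c8 is down to just 5, so r9c8=5.

Answer: 7 4 8 9 3 5 2 6 1 / 5 1 3 7 6 2 8 4 9 / 6 2 9 1 8 4 5 3 7 / 9 8 4 5 7 3 1 2 6 / 2 6 5 4 9 1 3 7 8 / 3 7 1 6 2 8 4 9 5 / 4 3 6 8 5 7 9 1 2 / 1 5 7 2 4 9 6 8 3 / 8 9 2 3 1 6 7 5 4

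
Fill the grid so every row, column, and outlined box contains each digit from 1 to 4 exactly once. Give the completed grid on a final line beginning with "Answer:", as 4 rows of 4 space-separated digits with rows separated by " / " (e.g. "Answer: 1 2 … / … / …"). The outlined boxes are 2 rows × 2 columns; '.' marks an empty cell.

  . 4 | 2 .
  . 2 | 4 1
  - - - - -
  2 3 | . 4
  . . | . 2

Step 1. [r1c1∈{1,3}] row 1 places 1 nowhere but r1c1. So r1c1=1.
Step 2. [r4c2∈{1}] r4c2 is down to just 1. So r4c2=1.
Step 3. [r2c1∈{3}] r2c1 is down to just 3, so r2c1=3.
Step 4. [r4c3∈{3}] r4c3 is down to just 3. So r4c3=3.
Step 5. [r3c3∈{1}] r3c3 has the single candidate 1, so r3c3=1.
Step 6. [r1c4∈{3}] only 3 remains possible at r1c4 ⇒ r1c4=3.
Step 7. [r4c1∈{4}] only 4 remains possible at r4c1 ⇒ r4c1=4.

Answer: 1 4 2 3 / 3 2 4 1 / 2 3 1 4 / 4 1 3 2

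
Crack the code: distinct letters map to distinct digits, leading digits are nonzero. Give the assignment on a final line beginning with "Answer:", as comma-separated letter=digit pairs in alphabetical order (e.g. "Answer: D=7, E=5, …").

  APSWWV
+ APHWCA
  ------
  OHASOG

Step 1. [col 1: V + A ≡ G (mod 10)] column 1 (V + A ≡ G (mod 10), carry-in 0) doesn't pin A yet; pick A=3 and continue ⇒ A=3.
Step 2. [col 1: V + A ≡ G (mod 10)] several values work for V in column 1 (V + A ≡ G (mod 10), carry-in 0); try V=7. So V=7.
Step 3. [col 1: V + A ≡ G (mod 10)] in column 1 we have V+A≡G with carry-in 0; given V=7, A=3 and digits 3,7 already taken and all letters distinct, that pins G to 0 ⇒ G=0.
Step 4. [col 2: W + C ≡ O (mod 10)] column 2 (W + C ≡ O (mod 10), carry-in 1) doesn't pin C yet; pick C=1 and continue, so C=1.
Step 5. [col 2: W + C ≡ O (mod 10)] column 2 (W + C ≡ O (mod 10), carry-in 1) doesn't pin W yet; pick W=4 and continue, so W=4.
Step 6. [col 2: W + C ≡ O (mod 10)] in column 2 we have W+C≡O with carry-in 1; given W=4, C=1 and digits 0,1,3,4,7 already taken and all letters distinct, that pins O to 6. So O=6.
Step 7. [col 3: W + W ≡ S (mod 10)] column 3 reads W+W+carry(0)=S with W=4; with digits 0,1,3,4,6,7 already taken and all letters distinct, the only value for S is 8. So S=8.
Step 8. [col 4: S + H ≡ A (mod 10)] in column 4 we have S+H≡A with carry-in 0; given S=8, A=3 and digits 0,1,3,4,6,7,8 already taken and all letters distinct, that pins H to 5. So H=5.
Step 9. [col 5: P + P ≡ H (mod 10)] in column 5 we have P+P≡H with carry-in 1; given H=5 and digits 0,1,3,4,5,6,7,8 already taken and all letters distinct, that pins P to 2 ⇒ P=2.

Answer: A=3, C=1, G=0, H=5, O=6, P=2, S=8, V=7, W=4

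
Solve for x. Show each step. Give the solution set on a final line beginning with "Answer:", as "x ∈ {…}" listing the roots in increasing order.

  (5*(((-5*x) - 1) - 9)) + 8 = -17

Step 1. [(5*(((-5*x) - 1) - 9)) + 8 = -17] +8 is outermost — subtract 8 both sides. So sub: 5*(((-5*x) - 1) - 9) = -25.
Step 2. [5*(((-5*x) - 1) - 9) = -25] 5 out front; divide by 5. So div: ((-5*x) - 1) - 9 = -5.
Step 3. [((-5*x) - 1) - 9 = -5] -9 is outermost — add 9 both sides ⇒ sub: (-5*x) - 1 = 4.
Step 4. [(-5*x) - 1 = 4] peel the -1: add 1 from each side, so sub: -5*x = 5.
Step 5. [-5*x = 5] -5·(inner) — divide through by -5, so div: x = -1.

Answer: x ∈ {-1}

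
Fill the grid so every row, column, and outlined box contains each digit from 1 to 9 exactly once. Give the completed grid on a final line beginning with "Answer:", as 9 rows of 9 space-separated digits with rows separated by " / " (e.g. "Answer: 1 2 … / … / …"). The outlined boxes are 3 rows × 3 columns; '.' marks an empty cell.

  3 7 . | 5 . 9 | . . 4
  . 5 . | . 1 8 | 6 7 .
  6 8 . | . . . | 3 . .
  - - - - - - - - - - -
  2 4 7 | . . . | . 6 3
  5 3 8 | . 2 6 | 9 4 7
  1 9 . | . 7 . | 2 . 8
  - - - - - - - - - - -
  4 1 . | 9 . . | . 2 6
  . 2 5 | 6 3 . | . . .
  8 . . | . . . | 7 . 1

Step 1. [r3c5∈{4}] r3c5 is down to just 4, so r3c5=4.
Step 2. [r8c9∈{9}] r8c9 has the single candidate 9, so r8c9=9.
Step 3. [r9c5∈{5}] only 5 remains possible at r9c5 ⇒ r9c5=5.
Step 4. [r4c7∈{1,5}] 1 has one home in box 6: r4c7 ⇒ r4c7=1.
Step 5. [r9c3∈{3,6,9}] in row 9, 9 fits only at r9c3. So r9c3=9.
Step 6. [r2c9∈{2}] r2c9 is down to just 2. So r2c9=2.
Step 7. [r6c6∈{3,4,5}] in col 6, 3 fits only at r6c6. So r6c6=3.
Step 8. [r8c8∈{8}] r8c8's peers cover all but 8, so r8c8=8.
Step 9. [r1c3∈{1,2}] across row 1, 2 lands solely at r1c3, so r1c3=2.
Step 10. [r7c6∈{7}] only 7 remains possible at r7c6, so r7c6=7.
Step 11. [r3c8∈{1,5,9}] r3c8 is the only open cell in row 3 admitting 9, so r3c8=9.
Step 12. [r3c6∈{2}] r3c6 is down to just 2. So r3c6=2.
Step 13. [r9c6∈{4}] r9c6's peers cover all but 4. So r9c6=4.
Step 14. [r4c5∈{8,9}] 9 has one home in row 4: r4c5 ⇒ r4c5=9.
Step 15. [r9c8∈{3}] nothing but 3 survives at r9c8 ⇒ r9c8=3.
Step 16. [r2c4∈{3}] nothing but 3 survives at r2c4. So r2c4=3.
Step 17. [r1c5∈{6}] nothing but 6 survives at r1c5, so r1c5=6.
Step 18. [r1c7∈{8}] r1c7 has the single candidate 8 ⇒ r1c7=8.
Step 19. [r8c7∈{4}] nothing but 4 survives at r8c7, so r8c7=4.
Step 20. [r6c3∈{6}] only 6 remains possible at r6c3. So r6c3=6.
Step 21. [r7c3∈{3}] r7c3 is down to just 3, so r7c3=3.
Step 22. [r9c2∈{6}] r9c2's peers cover all but 6, so r9c2=6.
Step 23. [r1c8∈{1}] r1c8 is down to just 1. So r1c8=1.
Step 24. [r3c4∈{7}] only 7 remains possible at r3c4 ⇒ r3c4=7.
Step 25. [r8c1∈{7}] nothing but 7 survives at r8c1 ⇒ r8c1=7.
Step 26. [r8c6∈{1}] nothing but 1 survives at r8c6. So r8c6=1.
Step 27. [r6c4∈{4}] nothing but 4 survives at r6c4, so r6c4=4.
Step 28. [r3c9∈{5}] only 5 remains possible at r3c9. So r3c9=5.
Step 29. [r2c3∈{4}] r2c3 is down to just 4. So r2c3=4.
Step 30. [r2c1∈{9}] r2c1 has the single candidate 9, so r2c1=9.
Step 31. [r4c6∈{5}] only 5 remains possible at r4c6 ⇒ r4c6=5.
Step 32. [r3c3∈{1}] nothing but 1 survives at r3c3, so r3c3=1.
Step 33. [r6c8∈{5}] nothing but 5 survives at r6c8 ⇒ r6c8=5.
Step 34. [r7c5∈{8}] only 8 remains possible at r7c5. So r7c5=8.
Step 35. [r4c4∈{8}] r4c4's peers cover all but 8, so r4c4=8.
Step 36. [r7c7∈{5}] nothing but 5 survives at r7c7, so r7c7=5.
Step 37. [r9c4∈{2}] r9c4 has the single candidate 2. So r9c4=2.
Step 38. [r5c4∈{1}] only 1 remains possible at r5c4, so r5c4=1.

Answer: 3 7 2 5 6 9 8 1 4 / 9 5 4 3 1 8 6 7 2 / 6 8 1 7 4 2 3 9 5 / 2 4 7 8 9 5 1 6 3 / 5 3 8 1 2 6 9 4 7 / 1 9 6 4 7 3 2 5 8 / 4 1 3 9 8 7 5 2 6 / 7 2 5 6 3 1 4 8 9 / 8 6 9 2 5 4 7 3 1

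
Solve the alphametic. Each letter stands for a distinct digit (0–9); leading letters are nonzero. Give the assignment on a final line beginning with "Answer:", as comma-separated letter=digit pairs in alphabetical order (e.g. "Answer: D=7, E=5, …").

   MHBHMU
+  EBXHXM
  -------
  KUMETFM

Step 1. [col 1: U + M ≡ M (mod 10)] column 1: given nothing yet, carry-in 0, and all letters distinct, none taken yet, U+M≡M (mod 10) forces U=0, so U=0.
Step 2. [K] K is the leading digit of a 7-digit sum of two 6-digit numbers; the final carry is exactly 1. So K=1.
Step 3. [col 1: U + M ≡ M (mod 10)] M=7 is one option consistent with column 1 (U + M ≡ M (mod 10), carry-in 0) — take it. So M=7.
Step 4. [col 2: M + X ≡ F (mod 10)] column 2 (M + X ≡ F (mod 10), carry-in 0) doesn't pin X yet; pick X=9 and continue ⇒ X=9.
Step 5. [col 2: M + X ≡ F (mod 10)] column 2 reads M+X+carry(0)=F with M=7, X=9; with digits 0,1,7,9 already taken and all letters distinct, the only value for F is 6. So F=6.
Step 6. [col 3: H + H ≡ T (mod 10)] in column 3 we have H+H≡T with carry-in 1; given nothing yet and digits 0,1,6,7,9 already taken and all letters distinct, that pins T to 5 ⇒ T=5.
Step 7. [col 3: H + H ≡ T (mod 10)] column 3: given T=5, carry-in 1, and digits 0,1,5,6,7,9 already taken and all letters distinct, H+H≡T (mod 10) forces H=2. So H=2.
Step 8. [col 4: B + X ≡ E (mod 10)] in column 4 we have B+X≡E with carry-in 0; given X=9 and digits 0,1,2,5,6,7,9 already taken and all letters distinct, that pins B to 4 ⇒ B=4.
Step 9. [col 4: B + X ≡ E (mod 10)] column 4 reads B+X+carry(0)=E with B=4, X=9; with digits 0,1,2,4,5,6,7,9 already taken and all letters distinct, the only value for E is 3 ⇒ E=3.

Answer: B=4, E=3, F=6, H=2, K=1, M=7, T=5, U=0, X=9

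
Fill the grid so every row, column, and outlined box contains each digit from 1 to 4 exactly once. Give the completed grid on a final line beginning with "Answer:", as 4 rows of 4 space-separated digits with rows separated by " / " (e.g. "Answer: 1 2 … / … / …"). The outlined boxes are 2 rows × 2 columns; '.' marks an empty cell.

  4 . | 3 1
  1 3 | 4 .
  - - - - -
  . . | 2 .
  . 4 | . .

Step 1. [r3c1∈{3}] r3c1 has the single candidate 3, so r3c1=3.
Step 2. [r1c2∈{2}] only 2 remains possible at r1c2. So r1c2=2.
Step 3. [r2c4∈{2}] r2c4's peers cover all but 2. So r2c4=2.
Step 4. [r3c2∈{1}] r3c2 is down to just 1, so r3c2=1.
Step 5. [r4c1∈{2}] r4c1's peers cover all but 2 ⇒ r4c1=2.
Step 6. [r4c3∈{1}] nothing but 1 survives at r4c3 ⇒ r4c3=1.
Step 7. [r3c4∈{4}] r3c4's peers cover all but 4, so r3c4=4.
Step 8. [r4c4∈{3}] r4c4's peers cover all but 3. So r4c4=3.

Answer: 4 2 3 1 / 1 3 4 2 / 3 1 2 4 / 2 4 1 3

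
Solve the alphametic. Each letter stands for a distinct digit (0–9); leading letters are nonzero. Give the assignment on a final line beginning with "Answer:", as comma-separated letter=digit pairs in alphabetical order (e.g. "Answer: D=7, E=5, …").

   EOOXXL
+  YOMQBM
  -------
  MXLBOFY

Step 1. [col 1: L + M ≡ Y (mod 10)] no forcing yet in column 1 (carry-in 0); Y=7 is free and consistent — try it, so Y=7.
Step 2. [col 1: L + M ≡ Y (mod 10)] no forcing yet in column 1 (carry-in 0); L=6 is free and consistent — try it ⇒ L=6.
Step 3. [col 1: L + M ≡ Y (mod 10)] in column 1 we have L+M≡Y with carry-in 0; given L=6, Y=7 and digits 6,7 already taken and all letters distinct, that pins M to 1, so M=1.
Step 4. [col 2: X + B ≡ F (mod 10)] several values work for F in column 2 (X + B ≡ F (mod 10), carry-in 0); try F=2. So F=2.
Step 5. [col 2: X + B ≡ F (mod 10)] no forcing yet in column 2 (carry-in 0); B=9 is free and consistent — try it ⇒ B=9.
Step 6. [col 2: X + B ≡ F (mod 10)] in column 2 we have X+B≡F with carry-in 0; given B=9, F=2 and digits 1,2,6,7,9 already taken and all letters distinct, that pins X to 3 ⇒ X=3.
Step 7. [col 3: X + Q ≡ O (mod 10)] several values work for O in column 3 (X + Q ≡ O (mod 10), carry-in 1); try O=8, so O=8.
Step 8. [col 3: X + Q ≡ O (mod 10)] column 3 reads X+Q+carry(1)=O with X=3, O=8; with digits 1,2,3,6,7,8,9 already taken and all letters distinct, the only value for Q is 4. So Q=4.
Step 9. [col 6: E + Y ≡ X (mod 10)] column 6 reads E+Y+carry(1)=X with Y=7, X=3; with digits 1,2,3,4,6,7,8,9 already taken and all letters distinct, the only value for E is 5. So E=5.

Answer: B=9, E=5, F=2, L=6, M=1, O=8, Q=4, X=3, Y=7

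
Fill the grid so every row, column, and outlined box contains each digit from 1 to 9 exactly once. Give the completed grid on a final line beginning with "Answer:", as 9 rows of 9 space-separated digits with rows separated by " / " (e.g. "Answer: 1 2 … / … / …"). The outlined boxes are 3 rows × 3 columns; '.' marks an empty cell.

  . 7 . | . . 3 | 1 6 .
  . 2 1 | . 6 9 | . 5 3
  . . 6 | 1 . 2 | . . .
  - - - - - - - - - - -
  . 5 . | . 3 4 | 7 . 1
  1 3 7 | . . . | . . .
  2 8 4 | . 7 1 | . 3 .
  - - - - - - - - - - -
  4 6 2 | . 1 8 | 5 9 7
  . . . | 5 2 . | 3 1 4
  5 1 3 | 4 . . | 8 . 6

Step 1. [r1c4∈{8}] r1c4 has the single candidate 8, so r1c4=8.
Step 2. [r5c7∈{2,4,6,9}] in col 7, 2 fits only at r5c7. So r5c7=2.
Step 3. [r1c1∈{9}] r1c1 has the single candidate 9 ⇒ r1c1=9.
Step 4. [r5c5∈{5,8,9}] col 5 places 8 nowhere but r5c5. So r5c5=8.
Step 5. [r3c9∈{8,9}] 8 has one home in col 9: r3c9, so r3c9=8.
Step 6. [r3c2∈{4}] r3c2's peers cover all but 4. So r3c2=4.
Step 7. [r8c6∈{6,7}] across row 8, 6 lands solely at r8c6. So r8c6=6.
Step 8. [r5c4∈{6,9}] r5c4 is the only open cell in row 5 admitting 6 ⇒ r5c4=6.
Step 9. [r6c4∈{9}] r6c4 has the single candidate 9, so r6c4=9.
Step 10. [r8c3∈{8,9}] across col 3, 8 lands solely at r8c3. So r8c3=8.
Step 11. [r5c6∈{5}] r5c6 is down to just 5 ⇒ r5c6=5.
Step 12. [r3c5∈{5}] r3c5's peers cover all but 5 ⇒ r3c5=5.
Step 13. [r2c7∈{4}] only 4 remains possible at r2c7. So r2c7=4.
Step 14. [r1c3∈{5}] nothing but 5 survives at r1c3, so r1c3=5.
Step 15. [r7c4∈{3}] r7c4 is down to just 3 ⇒ r7c4=3.
Step 16. [r5c8∈{4}] only 4 remains possible at r5c8 ⇒ r5c8=4.
Step 17. [r9c5∈{9}] r9c5 has the single candidate 9. So r9c5=9.
Step 18. [r6c7∈{6}] r6c7's peers cover all but 6, so r6c7=6.
Step 19. [r4c1∈{6}] r4c1 is down to just 6. So r4c1=6.
Step 20. [r4c3∈{9}] r4c3 has the single candidate 9. So r4c3=9.
Step 21. [r3c8∈{7}] nothing but 7 survives at r3c8 ⇒ r3c8=7.
Step 22. [r3c7∈{9}] nothing but 9 survives at r3c7. So r3c7=9.
Step 23. [r3c1∈{3}] r3c1's peers cover all but 3. So r3c1=3.
Step 24. [r1c9∈{2}] nothing but 2 survives at r1c9, so r1c9=2.
Step 25. [r9c8∈{2}] nothing but 2 survives at r9c8, so r9c8=2.
Step 26. [r6c9∈{5}] nothing but 5 survives at r6c9, so r6c9=5.
Step 27. [r2c1∈{8}] r2c1's peers cover all but 8 ⇒ r2c1=8.
Step 28. [r9c6∈{7}] only 7 remains possible at r9c6. So r9c6=7.
Step 29. [r1c5∈{4}] r1c5's peers cover all but 4. So r1c5=4.
Step 30. [r2c4∈{7}] nothing but 7 survives at r2c4, so r2c4=7.
Step 31. [r4c4∈{2}] r4c4's peers cover all but 2, so r4c4=2.
Step 32. [r8c2∈{9}] nothing but 9 survives at r8c2. So r8c2=9.
Step 33. [r8c1∈{7}] r8c1's peers cover all but 7. So r8c1=7.
Step 34. [r5c9∈{9}] r5c9's peers cover all but 9 ⇒ r5c9=9.
Step 35. [r4c8∈{8}] r4c8 is down to just 8 ⇒ r4c8=8.

Answer: 9 7 5 8 4 3 1 6 2 / 8 2 1 7 6 9 4 5 3 / 3 4 6 1 5 2 9 7 8 / 6 5 9 2 3 4 7 8 1 / 1 3 7 6 8 5 2 4 9 / 2 8 4 9 7 1 6 3 5 / 4 6 2 3 1 8 5 9 7 / 7 9 8 5 2 6 3 1 4 / 5 1 3 4 9 7 8 2 6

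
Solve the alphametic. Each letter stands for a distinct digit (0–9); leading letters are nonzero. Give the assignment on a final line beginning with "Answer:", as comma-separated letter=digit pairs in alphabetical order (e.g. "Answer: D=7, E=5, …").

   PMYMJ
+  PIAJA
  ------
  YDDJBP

Step 1. [col 1: J + A ≡ P (mod 10)] column 1 (J + A ≡ P (mod 10), carry-in 0) doesn't pin J yet; pick J=5 and continue, so J=5.
Step 2. [col 1: J + A ≡ P (mod 10)] column 1 (J + A ≡ P (mod 10), carry-in 0) doesn't pin P yet; pick P=9 and continue. So P=9.
Step 3. [col 1: J + A ≡ P (mod 10)] in column 1 we have J+A≡P with carry-in 0; given J=5, P=9 and digits 5,9 already taken and all letters distinct, that pins A to 4, so A=4.
Step 4. [Y] the sum has 6 digits but both addends have 5; that extra leading digit Y is the final carry, namely 1. So Y=1.
Step 5. [col 2: M + J ≡ B (mod 10)] column 2 (M + J ≡ B (mod 10), carry-in 0) doesn't pin M yet; pick M=2 and continue ⇒ M=2.
Step 6. [col 2: M + J ≡ B (mod 10)] column 2: given M=2, J=5, carry-in 0, and digits 1,2,4,5,9 already taken and all letters distinct, M+J≡B (mod 10) forces B=7. So B=7.
Step 7. [col 4: M + I ≡ D (mod 10)] column 4 (M + I ≡ D (mod 10), carry-in 0) doesn't pin I yet; pick I=6 and continue, so I=6.
Step 8. [col 4: M + I ≡ D (mod 10)] column 4 reads M+I+carry(0)=D with M=2, I=6; with digits 1,2,4,5,6,7,9 already taken and all letters distinct, the only value for D is 8, so D=8.

Answer: A=4, B=7, D=8, I=6, J=5, M=2, P=9, Y=1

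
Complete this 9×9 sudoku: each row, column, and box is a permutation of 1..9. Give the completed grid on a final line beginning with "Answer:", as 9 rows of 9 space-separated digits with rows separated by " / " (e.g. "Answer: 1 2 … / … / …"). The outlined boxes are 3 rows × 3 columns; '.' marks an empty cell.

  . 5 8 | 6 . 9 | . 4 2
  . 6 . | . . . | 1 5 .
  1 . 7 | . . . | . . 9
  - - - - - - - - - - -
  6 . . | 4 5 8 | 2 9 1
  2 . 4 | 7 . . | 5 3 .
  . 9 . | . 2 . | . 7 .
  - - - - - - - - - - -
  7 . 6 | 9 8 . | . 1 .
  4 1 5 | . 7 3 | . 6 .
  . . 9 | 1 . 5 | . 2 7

Step 1. [r1c1∈{3}] nothing but 3 survives at r1c1, so r1c1=3.
Step 2. [r8c9∈{8}] r8c9's peers cover all but 8, so r8c9=8.
Step 3. [r6c7∈{4,6,8}] r6c7 is the only open cell in box 6 admitting 8, so r6c7=8.
Step 4. [r2c9∈{3}] r2c9 is down to just 3. So r2c9=3.
Step 5. [r2c5∈{4}] r2c5 is down to just 4, so r2c5=4.
Step 6. [r3c6∈{2}] r3c6 is down to just 2, so r3c6=2.
Step 7. [r9c7∈{3,4}] across row 9, 4 lands solely at r9c7, so r9c7=4.
Step 8. [r9c2∈{3,8}] row 9 places 3 nowhere but r9c2. So r9c2=3.
Step 9. [r5c9∈{6}] r5c9 has the single candidate 6, so r5c9=6.
Step 10. [r6c4∈{3}] r6c4's peers cover all but 3, so r6c4=3.
Step 11. [r5c6∈{1}] r5c6 has the single candidate 1 ⇒ r5c6=1.
Step 12. [r3c4∈{5,8}] r3c4 is the only open cell in row 3 admitting 5. So r3c4=5.
Step 13. [r8c4∈{2}] r8c4 has the single candidate 2 ⇒ r8c4=2.
Step 14. [r2c3∈{2}] r2c3's peers cover all but 2. So r2c3=2.
Step 15. [r6c3∈{1}] r6c3 is down to just 1 ⇒ r6c3=1.
Step 16. [r7c7∈{3}] only 3 remains possible at r7c7. So r7c7=3.
Step 17. [r9c5∈{6}] r9c5 is down to just 6, so r9c5=6.
Step 18. [r3c7∈{6}] nothing but 6 survives at r3c7 ⇒ r3c7=6.
Step 19. [r2c4∈{8}] r2c4 is down to just 8. So r2c4=8.
Step 20. [r2c1∈{9}] r2c1 has the single candidate 9, so r2c1=9.
Step 21. [r4c2∈{7}] only 7 remains possible at r4c2, so r4c2=7.
Step 22. [r2c6∈{7}] r2c6 is down to just 7, so r2c6=7.
Step 23. [r6c6∈{6}] nothing but 6 survives at r6c6, so r6c6=6.
Step 24. [r5c2∈{8}] nothing but 8 survives at r5c2, so r5c2=8.
Step 25. [r3c5∈{3}] r3c5 is down to just 3. So r3c5=3.
Step 26. [r3c8∈{8}] r3c8's peers cover all but 8, so r3c8=8.
Step 27. [r1c7∈{7}] r1c7 has the single candidate 7, so r1c7=7.
Step 28. [r8c7∈{9}] r8c7 has the single candidate 9. So r8c7=9.
Step 29. [r6c9∈{4}] nothing but 4 survives at r6c9, so r6c9=4.
Step 30. [r5c5∈{9}] r5c5 is down to just 9 ⇒ r5c5=9.
Step 31. [r7c9∈{5}] only 5 remains possible at r7c9 ⇒ r7c9=5.
Step 32. [r7c6∈{4}] nothing but 4 survives at r7c6. So r7c6=4.
Step 33. [r4c3∈{3}] r4c3's peers cover all but 3 ⇒ r4c3=3.
Step 34. [r6c1∈{5}] nothing but 5 survives at r6c1. So r6c1=5.
Step 35. [r1c5∈{1}] r1c5's peers cover all but 1. So r1c5=1.
Step 36. [r3c2∈{4}] r3c2's peers cover all but 4. So r3c2=4.
Step 37. [r7c2∈{2}] only 2 remains possible at r7c2. So r7c2=2.
Step 38. [r9c1∈{8}] r9c1's peers cover all but 8 ⇒ r9c1=8.

Answer: 3 5 8 6 1 9 7 4 2 / 9 6 2 8 4 7 1 5 3 / 1 4 7 5 3 2 6 8 9 / 6 7 3 4 5 8 2 9 1 / 2 8 4 7 9 1 5 3 6 / 5 9 1 3 2 6 8 7 4 / 7 2 6 9 8 4 3 1 5 / 4 1 5 2 7 3 9 6 8 / 8 3 9 1 6 5 4 2 7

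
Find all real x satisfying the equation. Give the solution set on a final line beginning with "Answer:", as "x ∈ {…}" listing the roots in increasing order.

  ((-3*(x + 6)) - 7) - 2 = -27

Step 1. [((-3*(x + 6)) - 7) - 2 = -27] the outer -2 inverts by adding 2. So sub: (-3*(x + 6)) - 7 = -25.
Step 2. [(-3*(x + 6)) - 7 = -25] add 7: x sits inside (… - 7) ⇒ sub: -3*(x + 6) = -18.
Step 3. [-3*(x + 6) = -18] -3 out front; divide by -3, so div: x + 6 = 6.
Step 4. [x + 6 = 6] subtract 6: x sits inside (… + 6). So sub: x = 0.

Answer: x ∈ {0}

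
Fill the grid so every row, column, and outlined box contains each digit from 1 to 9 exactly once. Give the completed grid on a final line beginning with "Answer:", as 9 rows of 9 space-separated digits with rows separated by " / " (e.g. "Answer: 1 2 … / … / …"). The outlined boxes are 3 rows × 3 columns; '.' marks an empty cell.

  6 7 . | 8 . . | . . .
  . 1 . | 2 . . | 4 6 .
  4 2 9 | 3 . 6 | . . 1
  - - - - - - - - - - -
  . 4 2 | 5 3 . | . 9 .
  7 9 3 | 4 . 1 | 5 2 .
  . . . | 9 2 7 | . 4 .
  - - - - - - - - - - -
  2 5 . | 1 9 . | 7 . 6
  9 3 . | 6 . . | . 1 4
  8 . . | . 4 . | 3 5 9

Step 1. [r3c5∈{5,7}] in row 3, 5 fits only at r3c5 ⇒ r3c5=5.
Step 2. [r5c9∈{8}] r5c9's peers cover all but 8. So r5c9=8.
Step 3. [r8c5∈{7,8}] across col 5, 8 lands solely at r8c5 ⇒ r8c5=8.
Step 4. [r1c3∈{5}] r1c3's peers cover all but 5 ⇒ r1c3=5.
Step 5. [r9c3∈{1,6,7}] r9c3 is the only open cell in row 9 admitting 1. So r9c3=1.
Step 6. [r6c3∈{6,8}] col 3 places 6 nowhere but r6c3 ⇒ r6c3=6.
Step 7. [r4c1∈{1}] r4c1's peers cover all but 1, so r4c1=1.
Step 8. [r1c9∈{2,3}] across col 9, 2 lands solely at r1c9. So r1c9=2.
Step 9. [r3c8∈{7,8}] in row 3, 7 fits only at r3c8, so r3c8=7.
Step 10. [r1c8∈{3}] only 3 remains possible at r1c8 ⇒ r1c8=3.
Step 11. [r1c6∈{4,9}] row 1 places 4 nowhere but r1c6 ⇒ r1c6=4.
Step 12. [r8c6∈{2,5}] in row 8, 5 fits only at r8c6 ⇒ r8c6=5.
Step 13. [r2c5∈{7}] only 7 remains possible at r2c5, so r2c5=7.
Step 14. [r2c9∈{5}] only 5 remains possible at r2c9. So r2c9=5.
Step 15. [r3c7∈{8}] r3c7 is down to just 8 ⇒ r3c7=8.
Step 16. [r5c5∈{6}] nothing but 6 survives at r5c5 ⇒ r5c5=6.
Step 17. [r6c1∈{5}] r6c1's peers cover all but 5. So r6c1=5.
Step 18. [r1c7∈{9}] r1c7 has the single candidate 9, so r1c7=9.
Step 19. [r1c5∈{1}] only 1 remains possible at r1c5. So r1c5=1.
Step 20. [r8c7∈{2}] r8c7 has the single candidate 2 ⇒ r8c7=2.
Step 21. [r2c6∈{9}] r2c6's peers cover all but 9, so r2c6=9.
Step 22. [r4c9∈{7}] r4c9 has the single candidate 7. So r4c9=7.
Step 23. [r7c6∈{3}] r7c6's peers cover all but 3, so r7c6=3.
Step 24. [r7c8∈{8}] only 8 remains possible at r7c8. So r7c8=8.
Step 25. [r6c9∈{3}] nothing but 3 survives at r6c9. So r6c9=3.
Step 26. [r9c2∈{6}] r9c2's peers cover all but 6 ⇒ r9c2=6.
Step 27. [r4c7∈{6}] r4c7's peers cover all but 6, so r4c7=6.
Step 28. [r7c3∈{4}] nothing but 4 survives at r7c3, so r7c3=4.
Step 29. [r4c6∈{8}] r4c6 is down to just 8. So r4c6=8.
Step 30. [r9c4∈{7}] nothing but 7 survives at r9c4 ⇒ r9c4=7.
Step 31. [r2c3∈{8}] nothing but 8 survives at r2c3 ⇒ r2c3=8.
Step 32. [r6c7∈{1}] r6c7's peers cover all but 1. So r6c7=1.
Step 33. [r2c1∈{3}] only 3 remains possible at r2c1 ⇒ r2c1=3.
Step 34. [r9c6∈{2}] r9c6 is down to just 2. So r9c6=2.
Step 35. [r8c3∈{7}] r8c3 is down to just 7 ⇒ r8c3=7.
Step 36. [r6c2∈{8}] nothing but 8 survives at r6c2, so r6c2=8.

Answer: 6 7 5 8 1 4 9 3 2 / 3 1 8 2 7 9 4 6 5 / 4 2 9 3 5 6 8 7 1 / 1 4 2 5 3 8 6 9 7 / 7 9 3 4 6 1 5 2 8 / 5 8 6 9 2 7 1 4 3 / 2 5 4 1 9 3 7 8 6 / 9 3 7 6 8 5 2 1 4 / 8 6 1 7 4 2 3 5 9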